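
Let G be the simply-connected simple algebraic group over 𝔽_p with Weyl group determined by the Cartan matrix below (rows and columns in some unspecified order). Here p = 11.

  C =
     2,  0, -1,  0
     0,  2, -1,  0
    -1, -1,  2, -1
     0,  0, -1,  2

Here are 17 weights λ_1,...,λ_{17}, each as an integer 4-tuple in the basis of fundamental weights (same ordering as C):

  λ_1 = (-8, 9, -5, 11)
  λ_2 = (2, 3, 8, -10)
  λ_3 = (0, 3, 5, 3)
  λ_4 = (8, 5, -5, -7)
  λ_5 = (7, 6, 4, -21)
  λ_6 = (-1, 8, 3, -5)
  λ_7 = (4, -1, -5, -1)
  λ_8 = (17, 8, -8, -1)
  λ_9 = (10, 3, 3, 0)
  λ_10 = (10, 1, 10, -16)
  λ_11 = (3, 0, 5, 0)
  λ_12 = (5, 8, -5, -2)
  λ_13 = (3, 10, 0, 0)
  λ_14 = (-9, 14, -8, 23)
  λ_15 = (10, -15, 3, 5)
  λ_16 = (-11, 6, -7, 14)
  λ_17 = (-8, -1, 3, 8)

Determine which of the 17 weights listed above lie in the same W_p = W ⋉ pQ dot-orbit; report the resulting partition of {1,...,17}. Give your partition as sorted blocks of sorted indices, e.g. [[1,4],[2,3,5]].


D_4 Cartan matrix, 4 simple roots permuted; ρ=(1,1,1,1).

Each λ_j+ρ reduced to Ā_11; 4-tuples below use C's row order:

  λ_1+ρ ↦ (3, 0, 1, 0)
  λ_2+ρ ↦ (2, 1, 2, 4)
  λ_3+ρ ↦ (3, 0, 1, 0)
  λ_4+ρ ↦ (1, 4, 1, 4)
  λ_5+ρ ↦ (2, 1, 2, 4)
  λ_6+ρ ↦ (2, 7, 0, 2)
  λ_7+ρ ↦ (3, 0, 1, 0)
  λ_8+ρ ↦ (2, 7, 0, 2)
  λ_9+ρ ↦ (2, 1, 2, 4)
  λ_10+ρ ↦ (2, 7, 0, 2)
  λ_11+ρ ↦ (3, 0, 1, 0)
  λ_12+ρ ↦ (1, 4, 1, 4)
  λ_13+ρ ↦ (1, 4, 1, 4)
  λ_14+ρ ↦ (2, 1, 2, 4)
  λ_15+ρ ↦ (3, 0, 1, 0)
  λ_16+ρ ↦ (1, 4, 1, 4)
  λ_17+ρ ↦ (2, 1, 2, 4)

Linkage partition of the 17 weights (4 classes, p=11):

[[1, 3, 7, 11, 15], [2, 5, 9, 14, 17], [4, 12, 13, 16], [6, 8, 10]]


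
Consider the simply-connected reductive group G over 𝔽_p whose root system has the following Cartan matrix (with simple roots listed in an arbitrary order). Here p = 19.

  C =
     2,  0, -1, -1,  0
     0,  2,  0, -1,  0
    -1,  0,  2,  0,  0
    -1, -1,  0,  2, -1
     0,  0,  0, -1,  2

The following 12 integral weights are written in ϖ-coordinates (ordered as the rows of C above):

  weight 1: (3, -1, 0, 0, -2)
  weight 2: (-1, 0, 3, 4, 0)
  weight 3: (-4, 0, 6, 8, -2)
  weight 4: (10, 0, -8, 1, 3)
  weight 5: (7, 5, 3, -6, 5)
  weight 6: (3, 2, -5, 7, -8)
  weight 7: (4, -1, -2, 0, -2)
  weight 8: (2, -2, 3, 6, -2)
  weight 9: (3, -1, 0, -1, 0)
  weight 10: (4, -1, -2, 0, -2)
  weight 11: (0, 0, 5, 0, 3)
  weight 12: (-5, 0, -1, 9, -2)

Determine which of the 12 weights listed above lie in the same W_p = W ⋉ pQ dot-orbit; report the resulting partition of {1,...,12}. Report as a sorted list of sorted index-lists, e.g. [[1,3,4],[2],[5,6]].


C ↔ D_5 under row/col permutation; |W(D_5)| = 1920.

λ_j+ρ reflected into Ā_19 (⟨·,θ^∨⟩≤19); 5-tuples as given:

    [1] (4, 0, 1, 0, 1)
    [2] (0, 1, 4, 5, 1)
    [3] (0, 1, 4, 5, 1)
    [4] (1, 1, 6, 1, 4)
    [5] (0, 1, 4, 5, 1)
    [6] (0, 3, 4, 1, 7)
    [7] (4, 0, 1, 0, 1)
    [8] (0, 1, 4, 5, 1)
    [9] (4, 0, 1, 0, 1)
    [10] (4, 0, 1, 0, 1)
    [11] (1, 1, 6, 1, 4)
    [12] (0, 1, 4, 5, 1)

Grouping the 12 weights by Ā_19-representative: 4 linkage classes.

[[1, 7, 9, 10], [2, 3, 5, 8, 12], [4, 11], [6]]


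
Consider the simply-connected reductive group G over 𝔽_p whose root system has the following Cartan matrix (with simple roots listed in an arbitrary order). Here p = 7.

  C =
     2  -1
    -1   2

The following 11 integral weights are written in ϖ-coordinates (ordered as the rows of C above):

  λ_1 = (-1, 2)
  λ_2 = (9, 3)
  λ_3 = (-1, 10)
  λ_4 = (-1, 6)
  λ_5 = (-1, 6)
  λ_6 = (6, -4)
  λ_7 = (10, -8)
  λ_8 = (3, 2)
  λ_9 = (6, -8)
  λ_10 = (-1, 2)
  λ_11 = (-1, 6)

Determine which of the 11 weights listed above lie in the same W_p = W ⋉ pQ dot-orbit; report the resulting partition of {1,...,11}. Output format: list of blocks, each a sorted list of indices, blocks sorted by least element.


Type A_2, rank 2, |W|=6; reorder rows/cols to standard.

W_7-reps of the 11 weights in Ā_7 (same 2-coord order as C):

  λ_1 → (0, 3) · λ_2 → (0, 3) · λ_3 → (4, 3) · λ_4 → (0, 7) · λ_5 → (0, 7) · λ_6 → (4, 3) · λ_7 → (0, 3) · λ_8 → (4, 3) · λ_9 → (0, 7) · λ_10 → (0, 3) · λ_11 → (0, 7)

The 11 indices split into 3 linkage classes (same alcove rep ⇔ same W_7-dot-orbit):

[[1, 2, 7, 10], [3, 6, 8], [4, 5, 9, 11]]


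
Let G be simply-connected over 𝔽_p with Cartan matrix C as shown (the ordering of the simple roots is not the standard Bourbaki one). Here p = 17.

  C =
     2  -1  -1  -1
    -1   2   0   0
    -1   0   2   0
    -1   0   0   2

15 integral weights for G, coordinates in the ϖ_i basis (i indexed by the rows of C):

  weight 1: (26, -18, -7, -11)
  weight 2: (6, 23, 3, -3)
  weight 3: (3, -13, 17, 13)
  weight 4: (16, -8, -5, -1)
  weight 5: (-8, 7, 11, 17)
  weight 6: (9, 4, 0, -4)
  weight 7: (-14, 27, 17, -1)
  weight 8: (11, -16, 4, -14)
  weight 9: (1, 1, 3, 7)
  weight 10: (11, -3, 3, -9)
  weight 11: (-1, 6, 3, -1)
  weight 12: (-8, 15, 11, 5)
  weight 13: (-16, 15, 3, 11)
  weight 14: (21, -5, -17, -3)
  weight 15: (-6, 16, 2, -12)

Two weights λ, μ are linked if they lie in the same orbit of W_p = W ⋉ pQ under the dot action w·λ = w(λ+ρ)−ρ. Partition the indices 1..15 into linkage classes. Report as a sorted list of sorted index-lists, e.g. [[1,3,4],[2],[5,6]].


Type D_4, rank 4, |W|=192; reorder rows/cols to standard.

Folding the 15 weights λ_j+ρ into Ā_17 (reps in the given 4-coord order):

    λ_1+ρ ↦ (0, 7, 4, 0)
    λ_2+ρ ↦ (1, 5, 1, 3)
    λ_3+ρ ↦ (1, 5, 1, 3)
    λ_4+ρ ↦ (0, 7, 4, 0)
    λ_5+ρ ↦ (1, 5, 1, 3)
    λ_6+ρ ↦ (1, 5, 1, 3)
    λ_7+ρ ↦ (1, 1, 11, 3)
    λ_8+ρ ↦ (1, 1, 11, 3)
    λ_9+ρ ↦ (1, 2, 4, 8)
    λ_10+ρ ↦ (1, 2, 4, 8)
    λ_11+ρ ↦ (0, 7, 4, 0)
    λ_12+ρ ↦ (1, 5, 1, 3)
    λ_13+ρ ↦ (1, 1, 11, 3)
    λ_14+ρ ↦ (1, 1, 11, 3)
    λ_15+ρ ↦ (1, 1, 11, 3)

These 15 weights hit 4 W_17-dot-orbits; sizes (3, 5, 5, 2):

[[1, 4, 11], [2, 3, 5, 6, 12], [7, 8, 13, 14, 15], [9, 10]]


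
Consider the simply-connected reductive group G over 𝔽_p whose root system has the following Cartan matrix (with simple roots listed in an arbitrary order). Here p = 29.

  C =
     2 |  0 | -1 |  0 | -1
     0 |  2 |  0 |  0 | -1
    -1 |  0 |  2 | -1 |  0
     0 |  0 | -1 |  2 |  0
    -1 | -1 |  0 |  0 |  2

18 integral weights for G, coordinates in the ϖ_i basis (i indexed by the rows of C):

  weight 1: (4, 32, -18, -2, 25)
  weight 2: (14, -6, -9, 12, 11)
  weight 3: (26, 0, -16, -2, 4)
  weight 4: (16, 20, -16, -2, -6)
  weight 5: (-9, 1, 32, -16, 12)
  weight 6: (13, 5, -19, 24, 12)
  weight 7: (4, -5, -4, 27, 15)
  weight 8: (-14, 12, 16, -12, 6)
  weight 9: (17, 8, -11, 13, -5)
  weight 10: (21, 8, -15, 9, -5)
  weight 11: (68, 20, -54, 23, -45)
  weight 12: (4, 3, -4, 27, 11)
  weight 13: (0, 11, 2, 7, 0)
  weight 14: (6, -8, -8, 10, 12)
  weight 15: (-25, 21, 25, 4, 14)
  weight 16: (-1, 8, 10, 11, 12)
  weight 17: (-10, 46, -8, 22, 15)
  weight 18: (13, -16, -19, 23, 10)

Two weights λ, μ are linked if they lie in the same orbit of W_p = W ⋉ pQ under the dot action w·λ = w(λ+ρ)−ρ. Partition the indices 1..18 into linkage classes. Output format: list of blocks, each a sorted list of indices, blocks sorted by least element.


Type A_5, rank 5, |W|=720; reorder rows/cols to standard.

Each λ_j+ρ reduced to Ā_29; 5-tuples below use C's row order:

    [1] (11, 3, 1, 11, 2)
    [2] (7, 2, 8, 2, 7)
    [3] (11, 3, 1, 11, 2)
    [4] (1, 12, 3, 8, 1)
    [5] (4, 5, 10, 4, 4)
    [6] (4, 5, 10, 4, 4)
    [7] (1, 12, 3, 8, 1)
    [8] (0, 7, 7, 4, 6)
    [9] (4, 5, 10, 4, 4)
    [10] (4, 5, 10, 4, 4)
    [11] (11, 7, 0, 4, 6)
    [12] (1, 12, 3, 8, 1)
    [13] (1, 12, 3, 8, 1)
    [14] (0, 7, 7, 4, 6)
    [15] (7, 2, 8, 2, 7)
    [16] (0, 7, 7, 4, 6)
    [17] (0, 7, 7, 4, 6)
    [18] (4, 5, 10, 4, 4)

These 18 weights hit 6 W_29-dot-orbits; sizes (2, 2, 4, 5, 4, 1):

[[1, 3], [2, 15], [4, 7, 12, 13], [5, 6, 9, 10, 18], [8, 14, 16, 17], [11]]


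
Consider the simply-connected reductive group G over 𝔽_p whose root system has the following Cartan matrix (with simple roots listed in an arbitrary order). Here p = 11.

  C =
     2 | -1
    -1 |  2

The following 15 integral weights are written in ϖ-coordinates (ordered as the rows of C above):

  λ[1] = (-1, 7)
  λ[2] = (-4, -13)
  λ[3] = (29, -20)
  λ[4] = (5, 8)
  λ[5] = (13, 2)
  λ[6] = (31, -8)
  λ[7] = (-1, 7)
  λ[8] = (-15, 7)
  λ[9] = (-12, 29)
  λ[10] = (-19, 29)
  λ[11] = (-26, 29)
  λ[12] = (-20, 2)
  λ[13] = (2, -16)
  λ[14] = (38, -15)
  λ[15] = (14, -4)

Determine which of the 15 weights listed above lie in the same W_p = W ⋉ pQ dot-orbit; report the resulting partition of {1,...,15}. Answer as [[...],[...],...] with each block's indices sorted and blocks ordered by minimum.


Root system A_2: the 2×2 matrix C matches after relabeling.

W_11-reps of the 15 weights in Ā_11 (same 2-coord order as C):

  [1] (0, 8) · [2] (7, 1) · [3] (0, 8) · [4] (2, 5) · [5] (5, 3) · [6] (7, 1) · [7] (0, 8) · [8] (5, 3) · [9] (0, 8) · [10] (7, 1) · [11] (5, 3) · [12] (5, 3) · [13] (7, 1) · [14] (5, 3) · [15] (7, 1)

These 15 weights hit 4 W_11-dot-orbits; sizes (4, 5, 1, 5):

[[1, 3, 7, 9], [2, 6, 10, 13, 15], [4], [5, 8, 11, 12, 14]]


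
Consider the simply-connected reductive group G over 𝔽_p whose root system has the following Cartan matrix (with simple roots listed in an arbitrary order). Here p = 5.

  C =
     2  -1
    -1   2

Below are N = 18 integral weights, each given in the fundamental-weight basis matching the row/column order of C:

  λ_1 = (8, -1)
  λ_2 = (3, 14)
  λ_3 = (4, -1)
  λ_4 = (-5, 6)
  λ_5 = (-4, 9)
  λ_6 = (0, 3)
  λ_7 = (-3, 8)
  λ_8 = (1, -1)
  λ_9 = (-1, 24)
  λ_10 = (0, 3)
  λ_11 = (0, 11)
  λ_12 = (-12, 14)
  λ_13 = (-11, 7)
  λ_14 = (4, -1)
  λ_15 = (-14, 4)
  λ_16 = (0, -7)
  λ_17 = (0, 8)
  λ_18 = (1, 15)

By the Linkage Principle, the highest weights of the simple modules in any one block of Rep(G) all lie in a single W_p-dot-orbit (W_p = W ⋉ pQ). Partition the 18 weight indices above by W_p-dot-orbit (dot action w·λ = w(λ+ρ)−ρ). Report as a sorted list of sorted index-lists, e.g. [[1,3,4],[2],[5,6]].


Type A_2, rank 2, |W|=6; reorder rows/cols to standard.

Each λ_j+ρ reduced to Ā_5; 2-tuples below use C's row order:

  [1] (1, 4)
  [2] (4, 0)
  [3] (5, 0)
  [4] (2, 1)
  [5] (2, 0)
  [6] (1, 4)
  [7] (2, 1)
  [8] (2, 0)
  [9] (5, 0)
  [10] (1, 4)
  [11] (2, 1)
  [12] (4, 0)
  [13] (0, 3)
  [14] (5, 0)
  [15] (0, 3)
  [16] (4, 0)
  [17] (4, 0)
  [18] (2, 1)

These 18 weights hit 6 W_5-dot-orbits; sizes (3, 4, 3, 4, 2, 2):

[[1, 6, 10], [2, 12, 16, 17], [3, 9, 14], [4, 7, 11, 18], [5, 8], [13, 15]]


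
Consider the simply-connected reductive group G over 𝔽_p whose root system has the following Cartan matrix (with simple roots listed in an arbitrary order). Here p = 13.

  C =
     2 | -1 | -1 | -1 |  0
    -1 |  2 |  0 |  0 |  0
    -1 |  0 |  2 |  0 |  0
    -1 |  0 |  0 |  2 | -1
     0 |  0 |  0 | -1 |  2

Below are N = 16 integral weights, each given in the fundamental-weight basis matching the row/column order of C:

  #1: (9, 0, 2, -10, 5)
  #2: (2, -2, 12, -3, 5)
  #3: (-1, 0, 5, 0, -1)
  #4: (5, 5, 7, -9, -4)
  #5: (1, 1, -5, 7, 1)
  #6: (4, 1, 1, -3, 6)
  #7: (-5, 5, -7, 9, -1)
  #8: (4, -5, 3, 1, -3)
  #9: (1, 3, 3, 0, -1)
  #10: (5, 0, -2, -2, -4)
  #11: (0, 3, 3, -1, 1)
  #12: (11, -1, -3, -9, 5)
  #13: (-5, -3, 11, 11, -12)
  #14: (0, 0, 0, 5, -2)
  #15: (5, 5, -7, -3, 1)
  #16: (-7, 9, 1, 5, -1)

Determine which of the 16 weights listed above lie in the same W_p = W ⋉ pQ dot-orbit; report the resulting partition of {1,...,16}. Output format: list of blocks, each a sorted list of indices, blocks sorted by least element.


Cartan matrix: type D_5 (|W|=1920); un-permuting the 5 rows.

Each λ_j+ρ reduced to Ā_13; 5-tuples below use C's row order:

  [1] (1, 0, 2, 1, 1);  [2] (2, 4, 4, 0, 0);  [3] (0, 1, 6, 1, 0);  [4] (1, 1, 1, 3, 1);  [5] (1, 0, 2, 1, 1);  [6] (1, 1, 1, 3, 1);  [7] (2, 4, 4, 0, 0);  [8] (1, 4, 4, 0, 2);  [9] (2, 4, 4, 0, 0);  [10] (1, 1, 1, 3, 1);  [11] (1, 4, 4, 0, 2);  [12] (1, 0, 2, 1, 1);  [13] (1, 1, 1, 3, 1);  [14] (1, 1, 1, 3, 1);  [15] (2, 4, 4, 0, 0);  [16] (2, 4, 4, 0, 0)

The 16 indices split into 5 linkage classes (same alcove rep ⇔ same W_13-dot-orbit):

[[1, 5, 12], [2, 7, 9, 15, 16], [3], [4, 6, 10, 13, 14], [8, 11]]


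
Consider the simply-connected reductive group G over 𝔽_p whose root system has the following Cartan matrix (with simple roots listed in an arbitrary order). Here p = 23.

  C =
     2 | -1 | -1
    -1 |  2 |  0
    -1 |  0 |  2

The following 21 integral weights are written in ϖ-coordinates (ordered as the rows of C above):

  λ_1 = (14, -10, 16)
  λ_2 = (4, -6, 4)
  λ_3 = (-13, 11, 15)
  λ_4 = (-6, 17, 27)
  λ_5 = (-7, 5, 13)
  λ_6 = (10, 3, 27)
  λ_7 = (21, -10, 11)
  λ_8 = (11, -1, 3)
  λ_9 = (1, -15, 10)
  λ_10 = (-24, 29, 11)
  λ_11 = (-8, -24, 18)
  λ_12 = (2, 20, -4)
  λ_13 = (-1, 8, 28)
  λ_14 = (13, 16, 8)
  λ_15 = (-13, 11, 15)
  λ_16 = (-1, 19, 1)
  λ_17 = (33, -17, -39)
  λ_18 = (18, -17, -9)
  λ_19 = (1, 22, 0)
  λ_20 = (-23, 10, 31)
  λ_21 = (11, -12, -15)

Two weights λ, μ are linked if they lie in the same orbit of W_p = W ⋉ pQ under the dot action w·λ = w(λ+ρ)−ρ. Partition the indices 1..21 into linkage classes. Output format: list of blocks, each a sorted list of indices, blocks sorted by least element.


Dynkin diagram of C (from the 4 off-diagonal −1 entries): A_3.

Alcove-folded reps (p=23, 21 weights, presented ϖ-order):

  λ_1 → (6, 0, 8);  λ_2 → (0, 5, 5);  λ_3 → (12, 0, 4);  λ_4 → (0, 5, 5);  λ_5 → (6, 0, 8);  λ_6 → (5, 11, 3);  λ_7 → (11, 2, 1);  λ_8 → (12, 0, 4);  λ_9 → (11, 2, 1);  λ_10 → (12, 0, 4);  λ_11 → (12, 0, 4);  λ_12 → (0, 20, 2);  λ_13 → (6, 0, 8);  λ_14 → (6, 0, 8);  λ_15 → (12, 0, 4);  λ_16 → (0, 20, 2);  λ_17 → (5, 11, 3);  λ_18 → (5, 11, 3);  λ_19 → (0, 20, 2);  λ_20 → (11, 2, 1);  λ_21 → (11, 2, 1)

Grouping the 21 weights by Ā_23-representative: 6 linkage classes.

[[1, 5, 13, 14], [2, 4], [3, 8, 10, 11, 15], [6, 17, 18], [7, 9, 20, 21], [12, 16, 19]]


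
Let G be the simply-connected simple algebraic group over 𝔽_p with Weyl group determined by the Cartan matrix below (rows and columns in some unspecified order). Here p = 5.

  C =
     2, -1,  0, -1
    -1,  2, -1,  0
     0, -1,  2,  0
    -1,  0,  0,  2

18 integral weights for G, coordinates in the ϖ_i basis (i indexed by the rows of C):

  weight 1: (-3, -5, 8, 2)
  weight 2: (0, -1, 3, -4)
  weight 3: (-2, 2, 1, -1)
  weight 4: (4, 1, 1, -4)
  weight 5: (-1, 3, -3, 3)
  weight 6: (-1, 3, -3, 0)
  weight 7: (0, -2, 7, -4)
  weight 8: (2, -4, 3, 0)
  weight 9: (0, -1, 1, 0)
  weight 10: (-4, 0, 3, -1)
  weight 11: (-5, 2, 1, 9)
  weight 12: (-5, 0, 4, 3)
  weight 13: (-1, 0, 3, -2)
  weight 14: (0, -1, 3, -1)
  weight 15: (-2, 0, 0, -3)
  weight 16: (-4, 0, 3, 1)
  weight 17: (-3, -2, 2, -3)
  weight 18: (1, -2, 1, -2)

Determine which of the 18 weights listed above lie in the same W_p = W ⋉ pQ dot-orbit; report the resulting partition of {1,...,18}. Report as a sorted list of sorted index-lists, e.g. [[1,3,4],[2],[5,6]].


Root system A_4: the 4×4 matrix C matches after relabeling.

Alcove-folded reps (p=5, 18 weights, presented ϖ-order):

  λ_1 → (0, 1, 1, 1) · λ_2 → (0, 2, 2, 1) · λ_3 → (0, 2, 2, 1) · λ_4 → (1, 0, 2, 1) · λ_5 → (0, 1, 1, 1) · λ_6 → (0, 2, 2, 1) · λ_7 → (2, 0, 2, 1) · λ_8 → (0, 3, 1, 1) · λ_9 → (1, 0, 2, 1) · λ_10 → (2, 0, 2, 1) · λ_11 → (0, 3, 1, 1) · λ_12 → (0, 3, 1, 1) · λ_13 → (1, 0, 4, 0) · λ_14 → (1, 0, 4, 0) · λ_15 → (0, 1, 1, 1) · λ_16 → (0, 2, 2, 1) · λ_17 → (2, 0, 2, 1) · λ_18 → (0, 1, 1, 1)

6 distinct reps among the 18 weights ⇒ 6 W_5-linkage classes:

[[1, 5, 15, 18], [2, 3, 6, 16], [4, 9], [7, 10, 17], [8, 11, 12], [13, 14]]


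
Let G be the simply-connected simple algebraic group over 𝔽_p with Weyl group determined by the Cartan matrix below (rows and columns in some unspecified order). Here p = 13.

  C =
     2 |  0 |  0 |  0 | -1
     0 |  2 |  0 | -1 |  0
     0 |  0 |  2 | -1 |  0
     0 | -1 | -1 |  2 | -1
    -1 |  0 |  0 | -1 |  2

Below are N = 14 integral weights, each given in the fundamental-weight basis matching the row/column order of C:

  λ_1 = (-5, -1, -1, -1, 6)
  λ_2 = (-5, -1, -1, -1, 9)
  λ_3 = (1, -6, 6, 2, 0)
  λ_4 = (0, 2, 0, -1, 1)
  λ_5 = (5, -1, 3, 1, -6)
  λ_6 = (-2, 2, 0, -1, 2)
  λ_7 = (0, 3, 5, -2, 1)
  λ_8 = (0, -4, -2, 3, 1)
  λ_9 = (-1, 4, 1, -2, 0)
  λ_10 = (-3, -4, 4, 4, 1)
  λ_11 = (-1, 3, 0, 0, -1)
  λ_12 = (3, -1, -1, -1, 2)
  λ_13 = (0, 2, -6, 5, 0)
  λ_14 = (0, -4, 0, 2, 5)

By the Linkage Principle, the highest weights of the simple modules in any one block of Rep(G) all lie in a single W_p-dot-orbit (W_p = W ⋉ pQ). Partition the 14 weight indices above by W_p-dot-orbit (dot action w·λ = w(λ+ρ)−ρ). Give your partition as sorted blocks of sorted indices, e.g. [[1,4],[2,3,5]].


Dynkin diagram of C (from the 8 off-diagonal −1 entries): D_5.

Ā_13 reps of the 14 weights (D_5, coords as presented):

    λ_1 → (4, 0, 0, 0, 3)
    λ_2 → (4, 0, 0, 0, 3)
    λ_3 → (1, 3, 5, 1, 1)
    λ_4 → (1, 3, 1, 0, 2)
    λ_5 → (1, 3, 1, 0, 2)
    λ_6 → (1, 3, 1, 0, 2)
    λ_7 → (1, 3, 5, 1, 1)
    λ_8 → (1, 3, 1, 0, 2)
    λ_9 → (0, 4, 1, 1, 0)
    λ_10 → (1, 3, 5, 1, 1)
    λ_11 → (0, 4, 1, 1, 0)
    λ_12 → (4, 0, 0, 0, 3)
    λ_13 → (1, 3, 5, 1, 1)
    λ_14 → (1, 3, 1, 0, 2)

4 distinct reps among the 14 weights ⇒ 4 W_13-linkage classes:

[[1, 2, 12], [3, 7, 10, 13], [4, 5, 6, 8, 14], [9, 11]]


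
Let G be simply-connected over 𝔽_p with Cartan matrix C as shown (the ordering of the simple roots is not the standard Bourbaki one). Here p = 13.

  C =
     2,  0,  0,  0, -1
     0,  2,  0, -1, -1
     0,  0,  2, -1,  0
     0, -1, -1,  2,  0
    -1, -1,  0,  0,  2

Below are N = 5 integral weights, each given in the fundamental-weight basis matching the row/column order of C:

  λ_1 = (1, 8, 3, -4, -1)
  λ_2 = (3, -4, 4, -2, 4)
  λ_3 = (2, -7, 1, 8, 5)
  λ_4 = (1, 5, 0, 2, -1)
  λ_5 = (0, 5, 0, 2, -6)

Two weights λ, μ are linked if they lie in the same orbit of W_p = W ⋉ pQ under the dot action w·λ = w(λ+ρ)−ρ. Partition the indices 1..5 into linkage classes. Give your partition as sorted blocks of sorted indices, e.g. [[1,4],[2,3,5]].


C ↔ A_5 under row/col permutation; |W(A_5)| = 720.

Alcove-folded reps (p=13, 5 weights, presented ϖ-order):

  1: (2, 6, 1, 3, 0) · 2: (4, 1, 1, 3, 1) · 3: (2, 6, 1, 3, 0) · 4: (2, 6, 1, 3, 0) · 5: (4, 1, 1, 3, 1)

The 5 indices split into 2 linkage classes (same alcove rep ⇔ same W_13-dot-orbit):

[[1, 3, 4], [2, 5]]


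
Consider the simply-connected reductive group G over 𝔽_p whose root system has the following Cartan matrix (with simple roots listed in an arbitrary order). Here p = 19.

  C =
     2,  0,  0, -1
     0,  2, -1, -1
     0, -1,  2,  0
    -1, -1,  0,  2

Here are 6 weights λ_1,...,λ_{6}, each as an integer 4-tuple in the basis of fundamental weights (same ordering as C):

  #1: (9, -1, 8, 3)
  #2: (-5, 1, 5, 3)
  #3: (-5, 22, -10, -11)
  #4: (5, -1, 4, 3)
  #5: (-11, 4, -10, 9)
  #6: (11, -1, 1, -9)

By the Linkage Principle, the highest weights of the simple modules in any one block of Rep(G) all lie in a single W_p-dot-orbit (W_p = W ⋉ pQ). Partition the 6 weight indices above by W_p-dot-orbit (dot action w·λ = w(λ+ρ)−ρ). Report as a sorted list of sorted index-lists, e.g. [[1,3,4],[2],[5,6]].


C ↔ A_4 under row/col permutation; |W(A_4)| = 120.

Each λ_j+ρ reduced to Ā_19; 4-tuples below use C's row order:

  λ_1+ρ ↦ (6, 0, 5, 4);  λ_2+ρ ↦ (4, 2, 6, 0);  λ_3+ρ ↦ (6, 0, 5, 4);  λ_4+ρ ↦ (6, 0, 5, 4);  λ_5+ρ ↦ (6, 0, 5, 4);  λ_6+ρ ↦ (4, 2, 6, 0)

Linkage partition of the 6 weights (2 classes, p=19):

[[1, 3, 4, 5], [2, 6]]


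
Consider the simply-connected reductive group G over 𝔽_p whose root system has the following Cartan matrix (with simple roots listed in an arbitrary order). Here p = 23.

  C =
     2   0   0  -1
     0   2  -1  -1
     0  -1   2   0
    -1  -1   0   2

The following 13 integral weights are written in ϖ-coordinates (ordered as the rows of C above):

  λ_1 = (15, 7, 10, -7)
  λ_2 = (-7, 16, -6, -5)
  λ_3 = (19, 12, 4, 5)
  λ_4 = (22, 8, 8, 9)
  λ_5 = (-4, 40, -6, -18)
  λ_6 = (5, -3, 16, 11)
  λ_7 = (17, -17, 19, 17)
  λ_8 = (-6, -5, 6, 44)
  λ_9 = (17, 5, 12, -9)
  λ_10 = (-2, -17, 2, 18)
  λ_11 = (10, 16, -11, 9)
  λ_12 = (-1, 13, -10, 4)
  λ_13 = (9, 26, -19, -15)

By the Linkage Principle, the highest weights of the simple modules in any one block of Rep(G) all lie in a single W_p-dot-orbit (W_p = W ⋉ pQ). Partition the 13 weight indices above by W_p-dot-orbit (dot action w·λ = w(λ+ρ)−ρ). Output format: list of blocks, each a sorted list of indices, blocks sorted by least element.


C ↔ A_4 under row/col permutation; |W(A_4)| = 120.

λ_j+ρ reflected into Ā_23 (⟨·,θ^∨⟩≤23); 4-tuples as given:

  [1] (4, 2, 5, 6)
  [2] (4, 2, 5, 6)
  [3] (1, 3, 13, 2)
  [4] (0, 5, 9, 5)
  [5] (1, 3, 13, 2)
  [6] (4, 2, 5, 6)
  [7] (1, 3, 13, 2)
  [8] (1, 3, 13, 2)
  [9] (4, 2, 5, 6)
  [10] (1, 3, 13, 2)
  [11] (4, 2, 5, 6)
  [12] (0, 5, 9, 5)
  [13] (0, 5, 9, 5)

Linkage partition of the 13 weights (3 classes, p=23):

[[1, 2, 6, 9, 11], [3, 5, 7, 8, 10], [4, 12, 13]]


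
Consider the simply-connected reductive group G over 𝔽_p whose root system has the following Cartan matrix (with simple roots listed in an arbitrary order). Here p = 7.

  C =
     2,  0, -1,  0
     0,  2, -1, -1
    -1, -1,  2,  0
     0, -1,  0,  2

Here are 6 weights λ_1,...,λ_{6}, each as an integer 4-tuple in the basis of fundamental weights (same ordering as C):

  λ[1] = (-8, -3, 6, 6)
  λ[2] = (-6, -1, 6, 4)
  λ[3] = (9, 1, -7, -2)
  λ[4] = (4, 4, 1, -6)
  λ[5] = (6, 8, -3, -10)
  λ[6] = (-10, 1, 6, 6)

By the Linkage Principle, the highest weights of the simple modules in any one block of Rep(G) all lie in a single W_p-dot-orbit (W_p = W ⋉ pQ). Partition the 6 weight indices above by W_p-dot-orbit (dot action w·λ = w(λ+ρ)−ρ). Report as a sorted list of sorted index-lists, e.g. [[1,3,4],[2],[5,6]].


Root system A_4: the 4×4 matrix C matches after relabeling.

W_7-reps of the 6 weights in Ā_7 (same 4-coord order as C):

    1: (0, 0, 2, 0)
    2: (0, 0, 2, 0)
    3: (1, 1, 1, 1)
    4: (0, 0, 2, 0)
    5: (0, 0, 2, 0)
    6: (0, 0, 2, 0)

Grouping the 6 weights by Ā_7-representative: 2 linkage classes.

[[1, 2, 4, 5, 6], [3]]


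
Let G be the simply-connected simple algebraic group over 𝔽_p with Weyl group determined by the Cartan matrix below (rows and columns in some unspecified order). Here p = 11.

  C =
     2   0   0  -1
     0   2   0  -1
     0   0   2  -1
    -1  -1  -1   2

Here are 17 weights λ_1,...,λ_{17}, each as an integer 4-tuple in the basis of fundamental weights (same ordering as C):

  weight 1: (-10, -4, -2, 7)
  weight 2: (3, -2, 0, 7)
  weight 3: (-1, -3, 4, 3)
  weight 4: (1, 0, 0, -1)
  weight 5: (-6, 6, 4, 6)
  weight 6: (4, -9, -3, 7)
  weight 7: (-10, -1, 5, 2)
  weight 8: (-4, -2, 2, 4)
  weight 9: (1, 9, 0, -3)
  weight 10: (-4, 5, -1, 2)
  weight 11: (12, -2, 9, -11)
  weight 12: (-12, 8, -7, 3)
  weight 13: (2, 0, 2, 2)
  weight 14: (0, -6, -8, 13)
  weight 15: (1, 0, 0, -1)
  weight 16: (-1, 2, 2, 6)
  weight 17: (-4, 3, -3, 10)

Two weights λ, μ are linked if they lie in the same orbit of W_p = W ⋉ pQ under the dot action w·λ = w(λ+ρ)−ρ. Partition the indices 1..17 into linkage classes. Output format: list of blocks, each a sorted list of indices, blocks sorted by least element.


Dynkin diagram of C (from the 6 off-diagonal −1 entries): D_4.

Ā_11 reps of the 17 weights (D_4, coords as presented):

  [1] (3, 1, 3, 1)
  [2] (2, 1, 1, 0)
  [3] (0, 2, 5, 2)
  [4] (2, 1, 1, 0)
  [5] (3, 1, 3, 1)
  [6] (3, 6, 0, 0)
  [7] (3, 6, 0, 0)
  [8] (3, 1, 3, 1)
  [9] (0, 8, 1, 1)
  [10] (3, 6, 0, 0)
  [11] (0, 8, 1, 1)
  [12] (0, 2, 5, 2)
  [13] (3, 1, 3, 1)
  [14] (3, 1, 3, 1)
  [15] (2, 1, 1, 0)
  [16] (2, 1, 1, 0)
  [17] (1, 0, 2, 1)

Partition of {1..17} into 6 W_11-dot-orbits:

[[1, 5, 8, 13, 14], [2, 4, 15, 16], [3, 12], [6, 7, 10], [9, 11], [17]]


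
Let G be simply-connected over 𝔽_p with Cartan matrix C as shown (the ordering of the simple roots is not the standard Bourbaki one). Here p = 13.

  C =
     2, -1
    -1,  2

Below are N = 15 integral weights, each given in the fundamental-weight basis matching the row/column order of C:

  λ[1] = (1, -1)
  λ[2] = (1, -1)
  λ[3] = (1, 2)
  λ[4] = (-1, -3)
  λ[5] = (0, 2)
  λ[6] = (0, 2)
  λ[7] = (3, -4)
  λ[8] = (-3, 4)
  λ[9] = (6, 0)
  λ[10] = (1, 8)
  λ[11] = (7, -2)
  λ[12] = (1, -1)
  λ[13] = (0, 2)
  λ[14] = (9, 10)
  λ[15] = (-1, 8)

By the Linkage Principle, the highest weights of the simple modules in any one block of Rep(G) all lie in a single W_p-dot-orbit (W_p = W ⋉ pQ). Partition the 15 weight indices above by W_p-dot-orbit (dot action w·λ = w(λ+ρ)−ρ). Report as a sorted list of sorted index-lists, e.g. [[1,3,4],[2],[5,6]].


A_2 Cartan matrix, 2 simple roots permuted; ρ=(1,1).

Alcove-folded reps (p=13, 15 weights, presented ϖ-order):

  λ_1+ρ ↦ (2, 0);  λ_2+ρ ↦ (2, 0);  λ_3+ρ ↦ (2, 3);  λ_4+ρ ↦ (2, 0);  λ_5+ρ ↦ (1, 3);  λ_6+ρ ↦ (1, 3);  λ_7+ρ ↦ (1, 3);  λ_8+ρ ↦ (2, 3);  λ_9+ρ ↦ (7, 1);  λ_10+ρ ↦ (2, 9);  λ_11+ρ ↦ (7, 1);  λ_12+ρ ↦ (2, 0);  λ_13+ρ ↦ (1, 3);  λ_14+ρ ↦ (2, 3);  λ_15+ρ ↦ (0, 9)

Linkage partition of the 15 weights (6 classes, p=13):

[[1, 2, 4, 12], [3, 8, 14], [5, 6, 7, 13], [9, 11], [10], [15]]


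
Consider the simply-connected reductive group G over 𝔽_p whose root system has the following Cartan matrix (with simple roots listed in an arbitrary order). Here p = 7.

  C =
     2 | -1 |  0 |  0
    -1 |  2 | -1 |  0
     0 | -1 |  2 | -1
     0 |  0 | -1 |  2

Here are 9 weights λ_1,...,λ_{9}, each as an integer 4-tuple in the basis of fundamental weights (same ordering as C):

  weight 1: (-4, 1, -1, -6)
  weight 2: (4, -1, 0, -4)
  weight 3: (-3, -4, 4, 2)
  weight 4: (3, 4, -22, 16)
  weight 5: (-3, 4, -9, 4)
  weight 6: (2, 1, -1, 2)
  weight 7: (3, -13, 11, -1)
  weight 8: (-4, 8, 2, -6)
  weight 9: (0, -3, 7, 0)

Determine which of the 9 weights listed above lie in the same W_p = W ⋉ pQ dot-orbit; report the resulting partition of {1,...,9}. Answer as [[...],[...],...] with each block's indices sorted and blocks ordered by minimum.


Root system A_4: the 4×4 matrix C matches after relabeling.

λ_j+ρ reflected into Ā_7 (⟨·,θ^∨⟩≤7); 4-tuples as given:

  1: (3, 2, 0, 1)
  2: (3, 2, 0, 1)
  3: (2, 2, 0, 2)
  4: (2, 2, 0, 2)
  5: (2, 2, 0, 2)
  6: (2, 2, 0, 2)
  7: (2, 1, 4, 0)
  8: (2, 2, 0, 2)
  9: (1, 0, 5, 1)

These 9 weights hit 4 W_7-dot-orbits; sizes (2, 5, 1, 1):

[[1, 2], [3, 4, 5, 6, 8], [7], [9]]


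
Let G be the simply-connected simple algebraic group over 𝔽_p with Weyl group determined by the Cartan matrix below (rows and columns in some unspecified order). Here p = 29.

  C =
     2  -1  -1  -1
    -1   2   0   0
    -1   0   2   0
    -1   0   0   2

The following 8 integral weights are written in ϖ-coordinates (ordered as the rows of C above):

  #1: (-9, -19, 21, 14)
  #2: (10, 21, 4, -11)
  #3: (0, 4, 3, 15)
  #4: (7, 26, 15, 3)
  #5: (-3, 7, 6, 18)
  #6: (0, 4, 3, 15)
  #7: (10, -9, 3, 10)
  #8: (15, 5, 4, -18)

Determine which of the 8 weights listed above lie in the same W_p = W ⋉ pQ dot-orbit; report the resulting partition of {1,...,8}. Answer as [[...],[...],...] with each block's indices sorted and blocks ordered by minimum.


Dynkin diagram of C (from the 6 off-diagonal −1 entries): D_4.

Folding the 8 weights λ_j+ρ into Ā_29 (reps in the given 4-coord order):

  λ_1 → (3, 8, 4, 11)
  λ_2 → (5, 13, 4, 1)
  λ_3 → (1, 5, 4, 16)
  λ_4 → (1, 5, 4, 16)
  λ_5 → (1, 5, 4, 16)
  λ_6 → (1, 5, 4, 16)
  λ_7 → (3, 8, 4, 11)
  λ_8 → (1, 5, 4, 16)

Linkage partition of the 8 weights (3 classes, p=29):

[[1, 7], [2], [3, 4, 5, 6, 8]]


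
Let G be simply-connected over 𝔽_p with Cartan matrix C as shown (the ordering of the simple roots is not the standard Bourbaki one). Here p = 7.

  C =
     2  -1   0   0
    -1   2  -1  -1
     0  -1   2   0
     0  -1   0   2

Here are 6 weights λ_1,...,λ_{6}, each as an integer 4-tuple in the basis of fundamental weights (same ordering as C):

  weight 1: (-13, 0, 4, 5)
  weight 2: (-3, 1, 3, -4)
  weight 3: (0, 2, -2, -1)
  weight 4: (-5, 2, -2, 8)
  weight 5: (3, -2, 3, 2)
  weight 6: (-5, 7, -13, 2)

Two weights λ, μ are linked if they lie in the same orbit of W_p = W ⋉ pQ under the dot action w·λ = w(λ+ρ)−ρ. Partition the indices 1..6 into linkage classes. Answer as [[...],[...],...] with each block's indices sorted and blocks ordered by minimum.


Root system D_4: the 4×4 matrix C matches after relabeling.

Alcove-folded reps (p=7, 6 weights, presented ϖ-order):

  1: (4, 1, 1, 0)
  2: (1, 2, 1, 0)
  3: (1, 2, 1, 0)
  4: (1, 1, 2, 2)
  5: (1, 2, 1, 0)
  6: (1, 2, 1, 0)

Partition of {1..6} into 3 W_7-dot-orbits:

[[1], [2, 3, 5, 6], [4]]


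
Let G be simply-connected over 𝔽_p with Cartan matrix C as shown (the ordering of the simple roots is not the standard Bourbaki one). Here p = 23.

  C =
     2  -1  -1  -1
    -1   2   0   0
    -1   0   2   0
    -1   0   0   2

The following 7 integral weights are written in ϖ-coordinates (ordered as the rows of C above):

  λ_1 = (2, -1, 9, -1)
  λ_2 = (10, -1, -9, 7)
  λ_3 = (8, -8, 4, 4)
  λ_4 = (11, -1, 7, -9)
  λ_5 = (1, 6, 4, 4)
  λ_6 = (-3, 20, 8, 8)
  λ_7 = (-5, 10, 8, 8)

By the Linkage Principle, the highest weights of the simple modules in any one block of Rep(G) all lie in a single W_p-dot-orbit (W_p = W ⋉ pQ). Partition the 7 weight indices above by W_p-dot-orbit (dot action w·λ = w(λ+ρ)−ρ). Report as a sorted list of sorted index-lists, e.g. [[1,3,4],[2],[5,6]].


Root system D_4: the 4×4 matrix C matches after relabeling.

Ā_23 reps of the 7 weights (D_4, coords as presented):

  λ_1+ρ ↦ (3, 0, 10, 0)
  λ_2+ρ ↦ (3, 0, 8, 8)
  λ_3+ρ ↦ (2, 7, 5, 5)
  λ_4+ρ ↦ (3, 0, 8, 8)
  λ_5+ρ ↦ (2, 7, 5, 5)
  λ_6+ρ ↦ (2, 7, 5, 5)
  λ_7+ρ ↦ (2, 7, 5, 5)

Partition of {1..7} into 3 W_23-dot-orbits:

[[1], [2, 4], [3, 5, 6, 7]]


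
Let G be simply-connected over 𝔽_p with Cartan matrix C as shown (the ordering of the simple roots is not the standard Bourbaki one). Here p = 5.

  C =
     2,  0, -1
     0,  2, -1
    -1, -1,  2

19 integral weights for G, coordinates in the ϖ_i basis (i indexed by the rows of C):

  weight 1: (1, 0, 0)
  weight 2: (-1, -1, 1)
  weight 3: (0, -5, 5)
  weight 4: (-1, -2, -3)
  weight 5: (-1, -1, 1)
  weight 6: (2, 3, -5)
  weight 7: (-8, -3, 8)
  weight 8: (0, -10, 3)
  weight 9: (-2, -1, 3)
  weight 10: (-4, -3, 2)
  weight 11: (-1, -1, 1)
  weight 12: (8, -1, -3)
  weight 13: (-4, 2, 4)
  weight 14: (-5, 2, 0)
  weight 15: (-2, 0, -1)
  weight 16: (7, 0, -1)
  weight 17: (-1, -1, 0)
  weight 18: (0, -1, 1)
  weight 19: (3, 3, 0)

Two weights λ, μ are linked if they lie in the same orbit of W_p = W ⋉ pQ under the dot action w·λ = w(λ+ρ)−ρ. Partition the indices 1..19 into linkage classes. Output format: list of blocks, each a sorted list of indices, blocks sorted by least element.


A_3 Cartan matrix, 3 simple roots permuted; ρ=(1,1,1).

Ā_5 reps of the 19 weights (A_3, coords as presented):

  λ_1 → (2, 1, 1) · λ_2 → (0, 0, 2) · λ_3 → (1, 2, 1) · λ_4 → (1, 0, 2) · λ_5 → (0, 0, 2) · λ_6 → (1, 0, 3) · λ_7 → (1, 0, 2) · λ_8 → (0, 0, 1) · λ_9 → (1, 0, 3) · λ_10 → (1, 0, 2) · λ_11 → (0, 0, 2) · λ_12 → (1, 0, 2) · λ_13 → (0, 0, 2) · λ_14 → (1, 0, 3) · λ_15 → (0, 0, 1) · λ_16 → (1, 0, 3) · λ_17 → (0, 0, 1) · λ_18 → (1, 0, 2) · λ_19 → (0, 0, 1)

Grouping the 19 weights by Ā_5-representative: 6 linkage classes.

[[1], [2, 5, 11, 13], [3], [4, 7, 10, 12, 18], [6, 9, 14, 16], [8, 15, 17, 19]]


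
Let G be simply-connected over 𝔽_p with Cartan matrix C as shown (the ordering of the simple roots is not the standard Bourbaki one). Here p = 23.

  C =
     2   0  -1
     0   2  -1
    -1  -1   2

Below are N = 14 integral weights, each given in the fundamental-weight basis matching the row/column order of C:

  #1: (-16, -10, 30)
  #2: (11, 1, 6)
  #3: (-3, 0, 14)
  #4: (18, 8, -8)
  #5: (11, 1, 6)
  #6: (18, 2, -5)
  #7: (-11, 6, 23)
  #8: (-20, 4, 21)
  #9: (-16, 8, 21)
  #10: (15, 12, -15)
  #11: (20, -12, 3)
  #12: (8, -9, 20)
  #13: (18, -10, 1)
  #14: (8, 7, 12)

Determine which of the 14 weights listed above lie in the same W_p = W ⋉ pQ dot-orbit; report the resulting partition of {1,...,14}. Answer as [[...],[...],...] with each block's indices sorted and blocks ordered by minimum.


Type A_3, rank 3, |W|=24; reorder rows/cols to standard.

Alcove-folded reps (p=23, 14 weights, presented ϖ-order):

  [1] (7, 1, 7) · [2] (12, 2, 7) · [3] (2, 1, 13) · [4] (12, 2, 7) · [5] (12, 2, 7) · [6] (15, 1, 3) · [7] (2, 1, 13) · [8] (15, 1, 3) · [9] (7, 1, 7) · [10] (2, 1, 13) · [11] (12, 2, 7) · [12] (2, 1, 13) · [13] (12, 2, 7) · [14] (2, 1, 13)

Linkage partition of the 14 weights (4 classes, p=23):

[[1, 9], [2, 4, 5, 11, 13], [3, 7, 10, 12, 14], [6, 8]]


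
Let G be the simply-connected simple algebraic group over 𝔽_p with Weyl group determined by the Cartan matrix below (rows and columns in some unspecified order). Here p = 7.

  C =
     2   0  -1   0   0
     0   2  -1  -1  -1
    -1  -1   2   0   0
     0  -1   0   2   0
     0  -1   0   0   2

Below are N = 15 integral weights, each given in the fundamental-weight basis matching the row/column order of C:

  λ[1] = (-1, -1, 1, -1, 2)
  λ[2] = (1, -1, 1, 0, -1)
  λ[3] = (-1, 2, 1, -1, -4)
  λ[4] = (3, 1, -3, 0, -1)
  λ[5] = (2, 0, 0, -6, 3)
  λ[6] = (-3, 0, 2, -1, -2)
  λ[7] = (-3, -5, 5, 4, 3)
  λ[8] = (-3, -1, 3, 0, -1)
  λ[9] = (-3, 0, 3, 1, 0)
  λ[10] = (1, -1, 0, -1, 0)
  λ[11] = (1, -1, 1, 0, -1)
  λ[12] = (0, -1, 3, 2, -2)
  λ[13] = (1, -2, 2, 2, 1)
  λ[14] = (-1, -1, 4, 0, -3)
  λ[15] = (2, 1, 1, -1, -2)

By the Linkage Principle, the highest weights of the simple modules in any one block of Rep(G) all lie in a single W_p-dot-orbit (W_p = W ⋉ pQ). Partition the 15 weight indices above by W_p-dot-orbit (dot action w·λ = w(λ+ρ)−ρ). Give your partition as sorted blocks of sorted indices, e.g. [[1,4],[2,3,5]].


D_5 Cartan matrix, 5 simple roots permuted; ρ=(1,1,1,1,1).

W_7-reps of the 15 weights in Ā_7 (same 5-coord order as C):

  1: (0, 0, 2, 0, 3);  2: (2, 0, 2, 1, 0);  3: (0, 0, 2, 0, 3);  4: (2, 0, 2, 1, 0);  5: (0, 1, 1, 1, 0);  6: (2, 0, 1, 0, 1);  7: (2, 0, 2, 1, 0);  8: (2, 0, 2, 1, 0);  9: (0, 1, 1, 1, 0);  10: (2, 0, 1, 0, 1);  11: (2, 0, 2, 1, 0);  12: (0, 0, 1, 2, 0);  13: (0, 1, 1, 1, 0);  14: (0, 1, 1, 1, 0);  15: (2, 0, 1, 0, 1)

These 15 weights hit 5 W_7-dot-orbits; sizes (2, 5, 4, 3, 1):

[[1, 3], [2, 4, 7, 8, 11], [5, 9, 13, 14], [6, 10, 15], [12]]


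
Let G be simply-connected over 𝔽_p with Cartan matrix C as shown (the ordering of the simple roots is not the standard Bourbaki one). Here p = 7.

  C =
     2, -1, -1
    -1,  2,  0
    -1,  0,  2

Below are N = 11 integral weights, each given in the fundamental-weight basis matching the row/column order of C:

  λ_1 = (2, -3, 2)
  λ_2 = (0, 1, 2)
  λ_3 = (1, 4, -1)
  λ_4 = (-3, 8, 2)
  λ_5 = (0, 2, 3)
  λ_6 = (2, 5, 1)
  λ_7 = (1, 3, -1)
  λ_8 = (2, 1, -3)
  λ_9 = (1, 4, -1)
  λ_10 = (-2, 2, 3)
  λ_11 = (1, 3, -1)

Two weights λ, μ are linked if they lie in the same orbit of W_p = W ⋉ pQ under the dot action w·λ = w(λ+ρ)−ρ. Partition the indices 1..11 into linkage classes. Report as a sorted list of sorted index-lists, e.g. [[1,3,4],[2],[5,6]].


Type A_3, rank 3, |W|=24; reorder rows/cols to standard.

Each λ_j+ρ reduced to Ā_7; 3-tuples below use C's row order:

  λ_1+ρ ↦ (1, 2, 3)
  λ_2+ρ ↦ (1, 2, 3)
  λ_3+ρ ↦ (2, 5, 0)
  λ_4+ρ ↦ (0, 4, 2)
  λ_5+ρ ↦ (1, 2, 3)
  λ_6+ρ ↦ (1, 2, 2)
  λ_7+ρ ↦ (2, 4, 0)
  λ_8+ρ ↦ (1, 2, 2)
  λ_9+ρ ↦ (2, 5, 0)
  λ_10+ρ ↦ (1, 2, 3)
  λ_11+ρ ↦ (2, 4, 0)

The 11 indices split into 5 linkage classes (same alcove rep ⇔ same W_7-dot-orbit):

[[1, 2, 5, 10], [3, 9], [4], [6, 8], [7, 11]]


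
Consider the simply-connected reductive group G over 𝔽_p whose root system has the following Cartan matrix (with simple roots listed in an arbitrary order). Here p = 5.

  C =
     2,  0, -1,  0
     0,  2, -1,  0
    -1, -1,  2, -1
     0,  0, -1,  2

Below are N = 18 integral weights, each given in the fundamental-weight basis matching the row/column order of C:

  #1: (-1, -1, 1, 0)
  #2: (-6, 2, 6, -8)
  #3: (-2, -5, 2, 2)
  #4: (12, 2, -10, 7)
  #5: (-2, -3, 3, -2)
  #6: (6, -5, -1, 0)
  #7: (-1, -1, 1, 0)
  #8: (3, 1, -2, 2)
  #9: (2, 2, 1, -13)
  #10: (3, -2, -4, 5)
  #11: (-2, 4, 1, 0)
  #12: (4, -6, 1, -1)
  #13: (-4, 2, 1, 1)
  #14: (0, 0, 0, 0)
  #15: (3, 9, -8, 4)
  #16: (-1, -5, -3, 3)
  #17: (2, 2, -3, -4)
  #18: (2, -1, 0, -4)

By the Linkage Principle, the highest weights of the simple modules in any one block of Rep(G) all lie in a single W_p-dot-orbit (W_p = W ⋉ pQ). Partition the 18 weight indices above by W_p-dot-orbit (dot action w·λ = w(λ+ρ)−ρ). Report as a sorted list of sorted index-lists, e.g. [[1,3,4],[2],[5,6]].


C ↔ D_4 under row/col permutation; |W(D_4)| = 192.

Alcove-folded reps (p=5, 18 weights, presented ϖ-order):

  λ_1 → (0, 0, 2, 1)
  λ_2 → (2, 0, 0, 0)
  λ_3 → (1, 2, 0, 1)
  λ_4 → (1, 1, 1, 0)
  λ_5 → (1, 2, 0, 1)
  λ_6 → (1, 2, 0, 1)
  λ_7 → (0, 0, 2, 1)
  λ_8 → (1, 1, 1, 0)
  λ_9 → (0, 0, 2, 1)
  λ_10 → (1, 2, 0, 1)
  λ_11 → (1, 1, 1, 1)
  λ_12 → (0, 0, 2, 1)
  λ_13 → (1, 1, 1, 0)
  λ_14 → (1, 1, 1, 1)
  λ_15 → (0, 0, 2, 1)
  λ_16 → (1, 1, 1, 1)
  λ_17 → (1, 1, 1, 1)
  λ_18 → (1, 2, 0, 1)

5 distinct reps among the 18 weights ⇒ 5 W_5-linkage classes:

[[1, 7, 9, 12, 15], [2], [3, 5, 6, 10, 18], [4, 8, 13], [11, 14, 16, 17]]


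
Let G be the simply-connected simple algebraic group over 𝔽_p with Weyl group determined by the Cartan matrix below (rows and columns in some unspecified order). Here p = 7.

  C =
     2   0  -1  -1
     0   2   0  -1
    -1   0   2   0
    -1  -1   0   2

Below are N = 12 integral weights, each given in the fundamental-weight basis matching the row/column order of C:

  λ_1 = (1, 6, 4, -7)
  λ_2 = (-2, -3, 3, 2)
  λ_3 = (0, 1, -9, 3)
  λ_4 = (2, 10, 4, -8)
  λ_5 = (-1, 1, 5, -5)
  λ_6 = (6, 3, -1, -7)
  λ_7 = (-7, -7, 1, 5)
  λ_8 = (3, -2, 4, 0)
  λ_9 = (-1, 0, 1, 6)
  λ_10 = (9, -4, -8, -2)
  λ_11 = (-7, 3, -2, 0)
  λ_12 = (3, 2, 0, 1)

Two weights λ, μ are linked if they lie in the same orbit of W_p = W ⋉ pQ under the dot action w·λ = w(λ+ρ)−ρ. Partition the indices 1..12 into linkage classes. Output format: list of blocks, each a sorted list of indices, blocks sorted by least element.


A_4 Cartan matrix, 4 simple roots permuted; ρ=(1,1,1,1).

Folding the 12 weights λ_j+ρ into Ā_7 (reps in the given 4-coord order):

  λ_1+ρ ↦ (4, 0, 0, 2) · λ_2+ρ ↦ (1, 2, 3, 0) · λ_3+ρ ↦ (4, 0, 0, 2) · λ_4+ρ ↦ (0, 1, 4, 2) · λ_5+ρ ↦ (2, 0, 2, 2) · λ_6+ρ ↦ (1, 2, 0, 4) · λ_7+ρ ↦ (4, 0, 0, 2) · λ_8+ρ ↦ (2, 0, 2, 2) · λ_9+ρ ↦ (1, 2, 0, 4) · λ_10+ρ ↦ (1, 2, 3, 0) · λ_11+ρ ↦ (4, 1, 1, 1) · λ_12+ρ ↦ (2, 0, 2, 2)

Partition of {1..12} into 6 W_7-dot-orbits:

[[1, 3, 7], [2, 10], [4], [5, 8, 12], [6, 9], [11]]


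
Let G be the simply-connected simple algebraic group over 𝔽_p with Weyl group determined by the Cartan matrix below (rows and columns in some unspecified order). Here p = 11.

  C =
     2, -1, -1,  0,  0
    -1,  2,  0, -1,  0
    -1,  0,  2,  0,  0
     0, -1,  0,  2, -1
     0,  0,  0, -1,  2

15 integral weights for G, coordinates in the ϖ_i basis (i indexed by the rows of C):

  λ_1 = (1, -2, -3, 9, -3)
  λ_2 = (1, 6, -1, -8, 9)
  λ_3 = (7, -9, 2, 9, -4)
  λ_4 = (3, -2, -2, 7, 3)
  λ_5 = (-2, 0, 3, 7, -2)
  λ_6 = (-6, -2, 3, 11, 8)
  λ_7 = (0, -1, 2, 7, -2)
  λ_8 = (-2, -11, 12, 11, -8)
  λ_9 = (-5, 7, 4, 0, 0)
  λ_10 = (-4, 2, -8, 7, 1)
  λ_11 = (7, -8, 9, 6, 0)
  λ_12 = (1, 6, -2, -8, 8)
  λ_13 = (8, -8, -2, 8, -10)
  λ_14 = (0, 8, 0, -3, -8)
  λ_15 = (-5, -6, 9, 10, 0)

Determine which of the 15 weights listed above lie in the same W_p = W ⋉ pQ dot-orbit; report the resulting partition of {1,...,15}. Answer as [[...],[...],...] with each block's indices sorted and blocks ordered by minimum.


Cartan matrix: type A_5 (|W|=720); un-permuting the 5 rows.

Alcove-folded reps (p=11, 15 weights, presented ϖ-order):

    λ_1 → (1, 0, 1, 7, 2)
    λ_2 → (1, 0, 1, 7, 2)
    λ_3 → (0, 7, 1, 1, 0)
    λ_4 → (1, 0, 2, 7, 0)
    λ_5 → (1, 0, 2, 7, 0)
    λ_6 → (4, 4, 1, 1, 1)
    λ_7 → (1, 0, 2, 7, 0)
    λ_8 → (4, 4, 1, 1, 1)
    λ_9 → (4, 4, 1, 1, 1)
    λ_10 → (0, 7, 1, 1, 0)
    λ_11 → (1, 0, 2, 7, 0)
    λ_12 → (1, 0, 1, 7, 2)
    λ_13 → (1, 0, 1, 7, 2)
    λ_14 → (1, 0, 1, 7, 2)
    λ_15 → (4, 4, 1, 1, 1)

The 15 indices split into 4 linkage classes (same alcove rep ⇔ same W_11-dot-orbit):

[[1, 2, 12, 13, 14], [3, 10], [4, 5, 7, 11], [6, 8, 9, 15]]
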